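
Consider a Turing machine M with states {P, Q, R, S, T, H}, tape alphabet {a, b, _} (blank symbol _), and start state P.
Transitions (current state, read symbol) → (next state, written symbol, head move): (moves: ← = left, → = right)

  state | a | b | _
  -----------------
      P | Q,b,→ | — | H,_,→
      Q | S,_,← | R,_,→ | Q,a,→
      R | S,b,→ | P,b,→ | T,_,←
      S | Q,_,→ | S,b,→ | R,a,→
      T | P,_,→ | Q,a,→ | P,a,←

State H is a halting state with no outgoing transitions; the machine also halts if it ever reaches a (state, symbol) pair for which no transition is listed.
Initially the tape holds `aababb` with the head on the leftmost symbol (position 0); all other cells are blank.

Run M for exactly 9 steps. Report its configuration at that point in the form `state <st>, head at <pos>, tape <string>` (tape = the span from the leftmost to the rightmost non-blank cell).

P | [a]ababb__   read a → write b, move →, go to Q
Q | b[a]babb__   read a → write _, move ←, go to S
S | [b]_babb__   read b → write b, move →, go to S
S | b[_]babb__   read _ → write a, move →, go to R
R | ba[b]abb__   read b → write b, move →, go to P
P | bab[a]bb__   read a → write b, move →, go to Q
Q | babb[b]b__   read b → write _, move →, go to R
R | babb_[b]__   read b → write b, move →, go to P
P | babb_b[_]_   read _ → write _, move →, go to H
H | babb_b_[_]
After 9 steps: state H, head at 7, tape babb_b.

state H, head at 7, tape babb_b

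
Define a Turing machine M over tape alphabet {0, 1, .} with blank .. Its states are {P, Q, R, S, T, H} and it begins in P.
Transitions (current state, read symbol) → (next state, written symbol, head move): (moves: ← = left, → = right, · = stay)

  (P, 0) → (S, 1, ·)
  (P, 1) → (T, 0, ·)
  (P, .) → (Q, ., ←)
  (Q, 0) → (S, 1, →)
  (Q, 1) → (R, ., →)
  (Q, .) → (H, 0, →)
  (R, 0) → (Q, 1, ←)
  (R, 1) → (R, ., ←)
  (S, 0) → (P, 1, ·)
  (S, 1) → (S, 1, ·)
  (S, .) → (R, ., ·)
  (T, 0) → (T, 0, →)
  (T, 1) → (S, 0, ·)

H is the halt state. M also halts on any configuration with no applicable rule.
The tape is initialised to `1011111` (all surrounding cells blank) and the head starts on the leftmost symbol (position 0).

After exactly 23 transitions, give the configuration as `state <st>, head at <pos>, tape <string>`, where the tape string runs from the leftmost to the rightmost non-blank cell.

state=P head=0 tape=[1]011111.   (P,1)→(T,0,·)
state=T head=0 tape=[0]011111.   (T,0)→(T,0,→)
state=T head=1 tape=0[0]11111.   (T,0)→(T,0,→)
state=T head=2 tape=00[1]1111.   (T,1)→(S,0,·)
state=S head=2 tape=00[0]1111.   (S,0)→(P,1,·)
state=P head=2 tape=00[1]1111.   (P,1)→(T,0,·)
state=T head=2 tape=00[0]1111.   (T,0)→(T,0,→)
state=T head=3 tape=000[1]111.   (T,1)→(S,0,·)
state=S head=3 tape=000[0]111.   (S,0)→(P,1,·)
state=P head=3 tape=000[1]111.   (P,1)→(T,0,·)
state=T head=3 tape=000[0]111.   (T,0)→(T,0,→)
state=T head=4 tape=0000[1]11.   (T,1)→(S,0,·)
state=S head=4 tape=0000[0]11.   (S,0)→(P,1,·)
state=P head=4 tape=0000[1]11.   (P,1)→(T,0,·)
state=T head=4 tape=0000[0]11.   (T,0)→(T,0,→)
state=T head=5 tape=00000[1]1.   (T,1)→(S,0,·)
state=S head=5 tape=00000[0]1.   (S,0)→(P,1,·)
state=P head=5 tape=00000[1]1.   (P,1)→(T,0,·)
state=T head=5 tape=00000[0]1.   (T,0)→(T,0,→)
state=T head=6 tape=000000[1].   (T,1)→(S,0,·)
state=S head=6 tape=000000[0].   (S,0)→(P,1,·)
state=P head=6 tape=000000[1].   (P,1)→(T,0,·)
state=T head=6 tape=000000[0].   (T,0)→(T,0,→)
state=T head=7 tape=0000000[.]
After 23 steps: state T, head at 7, tape 0000000.

state T, head at 7, tape 0000000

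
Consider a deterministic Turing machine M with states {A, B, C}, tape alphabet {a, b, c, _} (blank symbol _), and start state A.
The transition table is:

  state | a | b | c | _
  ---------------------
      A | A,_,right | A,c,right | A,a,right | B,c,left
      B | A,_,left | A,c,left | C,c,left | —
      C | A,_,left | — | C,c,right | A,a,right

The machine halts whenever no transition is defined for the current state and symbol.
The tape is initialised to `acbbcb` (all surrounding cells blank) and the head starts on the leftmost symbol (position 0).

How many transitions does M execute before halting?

state=A head=0 tape=[a]cbbcb_   (A,a)→(A,_,right)
state=A head=1 tape=_[c]bbcb_   (A,c)→(A,a,right)
state=A head=2 tape=_a[b]bcb_   (A,b)→(A,c,right)
state=A head=3 tape=_ac[b]cb_   (A,b)→(A,c,right)
state=A head=4 tape=_acc[c]b_   (A,c)→(A,a,right)
state=A head=5 tape=_acca[b]_   (A,b)→(A,c,right)
state=A head=6 tape=_accac[_]   (A,_)→(B,c,left)
state=B head=5 tape=_acca[c]c   (B,c)→(C,c,left)
state=C head=4 tape=_acc[a]cc   (C,a)→(A,_,left)
state=A head=3 tape=_ac[c]_cc   (A,c)→(A,a,right)
state=A head=4 tape=_aca[_]cc   (A,_)→(B,c,left)
state=B head=3 tape=_ac[a]ccc   (B,a)→(A,_,left)
state=A head=2 tape=_a[c]_ccc   (A,c)→(A,a,right)
state=A head=3 tape=_aa[_]ccc   (A,_)→(B,c,left)
state=B head=2 tape=_a[a]cccc   (B,a)→(A,_,left)
state=A head=1 tape=_[a]_cccc   (A,a)→(A,_,right)
state=A head=2 tape=__[_]cccc   (A,_)→(B,c,left)
state=B head=1 tape=_[_]ccccc
M halts after 17 transitions.

17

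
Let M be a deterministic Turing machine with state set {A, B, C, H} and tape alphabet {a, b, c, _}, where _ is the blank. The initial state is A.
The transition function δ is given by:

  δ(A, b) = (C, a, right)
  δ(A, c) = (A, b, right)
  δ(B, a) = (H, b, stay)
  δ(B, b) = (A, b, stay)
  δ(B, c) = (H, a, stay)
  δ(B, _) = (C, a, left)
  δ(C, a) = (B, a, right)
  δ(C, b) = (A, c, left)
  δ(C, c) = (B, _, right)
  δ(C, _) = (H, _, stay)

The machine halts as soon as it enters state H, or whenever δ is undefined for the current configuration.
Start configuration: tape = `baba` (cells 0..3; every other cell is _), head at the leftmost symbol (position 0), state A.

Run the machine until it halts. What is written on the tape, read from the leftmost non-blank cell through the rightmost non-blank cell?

A | [b]aba_   read b → write a, move right, go to C
C | a[a]ba_   read a → write a, move right, go to B
B | aa[b]a_   read b → write b, move stay, go to A
A | aa[b]a_   read b → write a, move right, go to C
C | aaa[a]_   read a → write a, move right, go to B
B | aaaa[_]   read _ → write a, move left, go to C
C | aaa[a]a   read a → write a, move right, go to B
B | aaaa[a]   read a → write b, move stay, go to H
H | aaaa[b]
The non-blank tape span at halt is aaaab.

aaaab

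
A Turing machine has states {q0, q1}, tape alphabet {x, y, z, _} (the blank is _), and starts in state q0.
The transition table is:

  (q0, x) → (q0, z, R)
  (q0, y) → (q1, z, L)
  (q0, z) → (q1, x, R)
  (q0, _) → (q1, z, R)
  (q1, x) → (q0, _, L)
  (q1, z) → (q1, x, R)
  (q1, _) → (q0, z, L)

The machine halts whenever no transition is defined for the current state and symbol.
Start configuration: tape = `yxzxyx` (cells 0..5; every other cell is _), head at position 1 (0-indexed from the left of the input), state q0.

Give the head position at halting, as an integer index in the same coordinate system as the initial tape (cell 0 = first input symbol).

4

q0 | y[x]zxyx   read x → write z, move R, go to q0
q0 | yz[z]xyx   read z → write x, move R, go to q1
q1 | yzx[x]yx   read x → write _, move L, go to q0
q0 | yz[x]_yx   read x → write z, move R, go to q0
q0 | yzz[_]yx   read _ → write z, move R, go to q1
q1 | yzzz[y]x
At halt the head is at cell 4.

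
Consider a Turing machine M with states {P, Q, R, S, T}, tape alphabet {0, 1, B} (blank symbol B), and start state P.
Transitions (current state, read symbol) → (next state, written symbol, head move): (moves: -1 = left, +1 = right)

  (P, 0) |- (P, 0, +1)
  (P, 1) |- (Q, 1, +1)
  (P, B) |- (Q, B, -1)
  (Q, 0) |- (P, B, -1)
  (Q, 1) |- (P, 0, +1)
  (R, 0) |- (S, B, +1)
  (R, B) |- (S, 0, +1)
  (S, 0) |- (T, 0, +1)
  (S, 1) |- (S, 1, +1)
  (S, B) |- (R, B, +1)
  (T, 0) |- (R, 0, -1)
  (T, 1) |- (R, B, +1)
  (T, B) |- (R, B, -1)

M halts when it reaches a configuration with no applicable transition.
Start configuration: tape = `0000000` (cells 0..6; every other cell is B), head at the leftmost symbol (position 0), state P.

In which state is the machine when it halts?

Q

state=P head=0 tape=BB[0]000000B   (P,0)→(P,0,+1)
state=P head=1 tape=BB0[0]00000B   (P,0)→(P,0,+1)
state=P head=2 tape=BB00[0]0000B   (P,0)→(P,0,+1)
state=P head=3 tape=BB000[0]000B   (P,0)→(P,0,+1)
state=P head=4 tape=BB0000[0]00B   (P,0)→(P,0,+1)
state=P head=5 tape=BB00000[0]0B   (P,0)→(P,0,+1)
state=P head=6 tape=BB000000[0]B   (P,0)→(P,0,+1)
state=P head=7 tape=BB0000000[B]   (P,B)→(Q,B,-1)
state=Q head=6 tape=BB000000[0]B   (Q,0)→(P,B,-1)
state=P head=5 tape=BB00000[0]BB   (P,0)→(P,0,+1)
state=P head=6 tape=BB000000[B]B   (P,B)→(Q,B,-1)
state=Q head=5 tape=BB00000[0]BB   (Q,0)→(P,B,-1)
state=P head=4 tape=BB0000[0]BBB   (P,0)→(P,0,+1)
state=P head=5 tape=BB00000[B]BB   (P,B)→(Q,B,-1)
state=Q head=4 tape=BB0000[0]BBB   (Q,0)→(P,B,-1)
state=P head=3 tape=BB000[0]BBBB   (P,0)→(P,0,+1)
state=P head=4 tape=BB0000[B]BBB   (P,B)→(Q,B,-1)
state=Q head=3 tape=BB000[0]BBBB   (Q,0)→(P,B,-1)
state=P head=2 tape=BB00[0]BBBBB   (P,0)→(P,0,+1)
state=P head=3 tape=BB000[B]BBBB   (P,B)→(Q,B,-1)
state=Q head=2 tape=BB00[0]BBBBB   (Q,0)→(P,B,-1)
state=P head=1 tape=BB0[0]BBBBBB   (P,0)→(P,0,+1)
state=P head=2 tape=BB00[B]BBBBB   (P,B)→(Q,B,-1)
state=Q head=1 tape=BB0[0]BBBBBB   (Q,0)→(P,B,-1)
state=P head=0 tape=BB[0]BBBBBBB   (P,0)→(P,0,+1)
state=P head=1 tape=BB0[B]BBBBBB   (P,B)→(Q,B,-1)
state=Q head=0 tape=BB[0]BBBBBBB   (Q,0)→(P,B,-1)
state=P head=-1 tape=B[B]BBBBBBBB   (P,B)→(Q,B,-1)
state=Q head=-2 tape=[B]BBBBBBBBB
No transition is defined for (Q, B); M halts in state Q.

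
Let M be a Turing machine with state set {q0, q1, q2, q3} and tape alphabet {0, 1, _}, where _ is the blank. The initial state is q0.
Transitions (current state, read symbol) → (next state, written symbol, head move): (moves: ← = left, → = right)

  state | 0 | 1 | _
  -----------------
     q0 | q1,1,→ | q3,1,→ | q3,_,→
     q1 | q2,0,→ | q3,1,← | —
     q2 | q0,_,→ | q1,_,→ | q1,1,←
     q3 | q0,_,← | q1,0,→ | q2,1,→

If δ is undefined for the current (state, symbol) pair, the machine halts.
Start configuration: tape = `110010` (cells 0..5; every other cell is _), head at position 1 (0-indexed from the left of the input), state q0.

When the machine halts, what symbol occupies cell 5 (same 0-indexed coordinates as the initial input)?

state=q0 head=1 tape=1[1]0010__   (q0,1)→(q3,1,→)
state=q3 head=2 tape=11[0]010__   (q3,0)→(q0,_,←)
state=q0 head=1 tape=1[1]_010__   (q0,1)→(q3,1,→)
state=q3 head=2 tape=11[_]010__   (q3,_)→(q2,1,→)
state=q2 head=3 tape=111[0]10__   (q2,0)→(q0,_,→)
state=q0 head=4 tape=111_[1]0__   (q0,1)→(q3,1,→)
state=q3 head=5 tape=111_1[0]__   (q3,0)→(q0,_,←)
state=q0 head=4 tape=111_[1]___   (q0,1)→(q3,1,→)
state=q3 head=5 tape=111_1[_]__   (q3,_)→(q2,1,→)
state=q2 head=6 tape=111_11[_]_   (q2,_)→(q1,1,←)
state=q1 head=5 tape=111_1[1]1_   (q1,1)→(q3,1,←)
state=q3 head=4 tape=111_[1]11_   (q3,1)→(q1,0,→)
state=q1 head=5 tape=111_0[1]1_   (q1,1)→(q3,1,←)
state=q3 head=4 tape=111_[0]11_   (q3,0)→(q0,_,←)
state=q0 head=3 tape=111[_]_11_   (q0,_)→(q3,_,→)
state=q3 head=4 tape=111_[_]11_   (q3,_)→(q2,1,→)
state=q2 head=5 tape=111_1[1]1_   (q2,1)→(q1,_,→)
state=q1 head=6 tape=111_1_[1]_   (q1,1)→(q3,1,←)
state=q3 head=5 tape=111_1[_]1_   (q3,_)→(q2,1,→)
state=q2 head=6 tape=111_11[1]_   (q2,1)→(q1,_,→)
state=q1 head=7 tape=111_11_[_]
Cell 5 holds 1 when M halts.

1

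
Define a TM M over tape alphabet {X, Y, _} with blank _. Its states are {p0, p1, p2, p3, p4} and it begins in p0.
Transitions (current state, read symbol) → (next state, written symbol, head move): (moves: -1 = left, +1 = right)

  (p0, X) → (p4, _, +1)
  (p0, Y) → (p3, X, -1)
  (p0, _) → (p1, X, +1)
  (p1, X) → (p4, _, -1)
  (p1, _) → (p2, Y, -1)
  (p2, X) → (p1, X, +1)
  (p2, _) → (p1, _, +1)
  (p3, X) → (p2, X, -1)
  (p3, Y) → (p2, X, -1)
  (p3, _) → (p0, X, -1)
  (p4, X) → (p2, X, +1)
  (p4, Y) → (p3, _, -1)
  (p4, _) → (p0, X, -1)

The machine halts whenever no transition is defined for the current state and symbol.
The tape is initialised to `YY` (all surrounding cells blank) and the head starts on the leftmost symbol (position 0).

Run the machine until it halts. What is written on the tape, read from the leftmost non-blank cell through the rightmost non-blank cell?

X_Y

state=p0 head=0 tape=__[Y]Y   (p0,Y)→(p3,X,-1)
state=p3 head=-1 tape=_[_]XY   (p3,_)→(p0,X,-1)
state=p0 head=-2 tape=[_]XXY   (p0,_)→(p1,X,+1)
state=p1 head=-1 tape=X[X]XY   (p1,X)→(p4,_,-1)
state=p4 head=-2 tape=[X]_XY   (p4,X)→(p2,X,+1)
state=p2 head=-1 tape=X[_]XY   (p2,_)→(p1,_,+1)
state=p1 head=0 tape=X_[X]Y   (p1,X)→(p4,_,-1)
state=p4 head=-1 tape=X[_]_Y   (p4,_)→(p0,X,-1)
state=p0 head=-2 tape=[X]X_Y   (p0,X)→(p4,_,+1)
state=p4 head=-1 tape=_[X]_Y   (p4,X)→(p2,X,+1)
state=p2 head=0 tape=_X[_]Y   (p2,_)→(p1,_,+1)
state=p1 head=1 tape=_X_[Y]
The non-blank tape span at halt is X_Y.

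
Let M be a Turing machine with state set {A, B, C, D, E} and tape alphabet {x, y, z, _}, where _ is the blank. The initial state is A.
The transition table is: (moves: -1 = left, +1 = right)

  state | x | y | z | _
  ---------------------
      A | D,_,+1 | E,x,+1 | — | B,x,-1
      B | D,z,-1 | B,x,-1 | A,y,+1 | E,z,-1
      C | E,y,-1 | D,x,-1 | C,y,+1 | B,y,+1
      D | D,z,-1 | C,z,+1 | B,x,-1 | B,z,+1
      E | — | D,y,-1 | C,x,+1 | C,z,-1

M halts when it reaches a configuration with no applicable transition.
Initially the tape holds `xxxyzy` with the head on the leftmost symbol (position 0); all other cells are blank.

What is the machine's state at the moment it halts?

A | ___[x]xxyzy   read x → write _, move +1, go to D
D | ____[x]xyzy   read x → write z, move -1, go to D
D | ___[_]zxyzy   read _ → write z, move +1, go to B
B | ___z[z]xyzy   read z → write y, move +1, go to A
A | ___zy[x]yzy   read x → write _, move +1, go to D
D | ___zy_[y]zy   read y → write z, move +1, go to C
C | ___zy_z[z]y   read z → write y, move +1, go to C
C | ___zy_zy[y]   read y → write x, move -1, go to D
D | ___zy_z[y]x   read y → write z, move +1, go to C
C | ___zy_zz[x]   read x → write y, move -1, go to E
E | ___zy_z[z]y   read z → write x, move +1, go to C
C | ___zy_zx[y]   read y → write x, move -1, go to D
D | ___zy_z[x]x   read x → write z, move -1, go to D
D | ___zy_[z]zx   read z → write x, move -1, go to B
B | ___zy[_]xzx   read _ → write z, move -1, go to E
E | ___z[y]zxzx   read y → write y, move -1, go to D
D | ___[z]yzxzx   read z → write x, move -1, go to B
B | __[_]xyzxzx   read _ → write z, move -1, go to E
E | _[_]zxyzxzx   read _ → write z, move -1, go to C
C | [_]zzxyzxzx   read _ → write y, move +1, go to B
B | y[z]zxyzxzx   read z → write y, move +1, go to A
A | yy[z]xyzxzx
No transition is defined for (A, z); M halts in state A.

A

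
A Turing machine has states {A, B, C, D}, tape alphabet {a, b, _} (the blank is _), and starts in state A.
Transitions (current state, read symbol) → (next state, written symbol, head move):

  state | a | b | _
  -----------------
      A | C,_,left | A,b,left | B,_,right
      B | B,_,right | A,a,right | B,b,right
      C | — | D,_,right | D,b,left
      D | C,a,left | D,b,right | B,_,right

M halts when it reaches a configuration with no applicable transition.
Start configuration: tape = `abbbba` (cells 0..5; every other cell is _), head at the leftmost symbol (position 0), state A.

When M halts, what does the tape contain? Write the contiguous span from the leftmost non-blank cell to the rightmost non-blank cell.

a_b_bbba

A | ___[a]bbbba   read a → write _, move left, go to C
C | __[_]_bbbba   read _ → write b, move left, go to D
D | _[_]b_bbbba   read _ → write _, move right, go to B
B | __[b]_bbbba   read b → write a, move right, go to A
A | __a[_]bbbba   read _ → write _, move right, go to B
B | __a_[b]bbba   read b → write a, move right, go to A
A | __a_a[b]bba   read b → write b, move left, go to A
A | __a_[a]bbba   read a → write _, move left, go to C
C | __a[_]_bbba   read _ → write b, move left, go to D
D | __[a]b_bbba   read a → write a, move left, go to C
C | _[_]ab_bbba   read _ → write b, move left, go to D
D | [_]bab_bbba   read _ → write _, move right, go to B
B | _[b]ab_bbba   read b → write a, move right, go to A
A | _a[a]b_bbba   read a → write _, move left, go to C
C | _[a]_b_bbba
The non-blank tape span at halt is a_b_bbba.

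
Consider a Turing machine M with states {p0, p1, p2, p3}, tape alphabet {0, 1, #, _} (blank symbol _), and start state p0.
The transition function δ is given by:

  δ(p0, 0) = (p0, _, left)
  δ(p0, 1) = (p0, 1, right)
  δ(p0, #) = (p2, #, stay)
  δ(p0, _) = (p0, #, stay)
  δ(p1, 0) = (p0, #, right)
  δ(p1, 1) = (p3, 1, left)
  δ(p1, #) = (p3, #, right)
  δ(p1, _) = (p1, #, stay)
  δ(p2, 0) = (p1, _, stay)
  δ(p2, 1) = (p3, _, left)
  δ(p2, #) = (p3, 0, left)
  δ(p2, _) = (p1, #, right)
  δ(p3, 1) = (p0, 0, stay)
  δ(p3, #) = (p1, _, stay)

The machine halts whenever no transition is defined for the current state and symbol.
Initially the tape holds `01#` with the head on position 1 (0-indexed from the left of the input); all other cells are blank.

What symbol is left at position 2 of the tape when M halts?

state=p0 head=1 tape=__0[1]#   (p0,1)→(p0,1,right)
state=p0 head=2 tape=__01[#]   (p0,#)→(p2,#,stay)
state=p2 head=2 tape=__01[#]   (p2,#)→(p3,0,left)
state=p3 head=1 tape=__0[1]0   (p3,1)→(p0,0,stay)
state=p0 head=1 tape=__0[0]0   (p0,0)→(p0,_,left)
state=p0 head=0 tape=__[0]_0   (p0,0)→(p0,_,left)
state=p0 head=-1 tape=_[_]__0   (p0,_)→(p0,#,stay)
state=p0 head=-1 tape=_[#]__0   (p0,#)→(p2,#,stay)
state=p2 head=-1 tape=_[#]__0   (p2,#)→(p3,0,left)
state=p3 head=-2 tape=[_]0__0
Cell 2 holds 0 when M halts.

0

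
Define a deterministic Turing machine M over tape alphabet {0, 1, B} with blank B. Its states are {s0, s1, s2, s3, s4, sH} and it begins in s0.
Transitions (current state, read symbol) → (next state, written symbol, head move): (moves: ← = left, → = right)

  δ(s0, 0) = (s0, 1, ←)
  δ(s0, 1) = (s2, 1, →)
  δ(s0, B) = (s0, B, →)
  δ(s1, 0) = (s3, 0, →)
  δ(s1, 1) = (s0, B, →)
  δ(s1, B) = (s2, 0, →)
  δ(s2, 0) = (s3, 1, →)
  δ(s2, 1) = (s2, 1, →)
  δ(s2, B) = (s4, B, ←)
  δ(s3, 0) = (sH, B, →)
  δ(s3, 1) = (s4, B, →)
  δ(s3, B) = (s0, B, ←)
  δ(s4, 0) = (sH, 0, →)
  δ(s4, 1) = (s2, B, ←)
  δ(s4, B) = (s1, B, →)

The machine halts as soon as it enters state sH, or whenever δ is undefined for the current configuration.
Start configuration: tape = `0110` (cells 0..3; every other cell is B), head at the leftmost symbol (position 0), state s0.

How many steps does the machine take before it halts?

s0 | BB[0]110B   read 0 → write 1, move ←, go to s0
s0 | B[B]1110B   read B → write B, move →, go to s0
s0 | BB[1]110B   read 1 → write 1, move →, go to s2
s2 | BB1[1]10B   read 1 → write 1, move →, go to s2
s2 | BB11[1]0B   read 1 → write 1, move →, go to s2
s2 | BB111[0]B   read 0 → write 1, move →, go to s3
s3 | BB1111[B]   read B → write B, move ←, go to s0
s0 | BB111[1]B   read 1 → write 1, move →, go to s2
s2 | BB1111[B]   read B → write B, move ←, go to s4
s4 | BB111[1]B   read 1 → write B, move ←, go to s2
s2 | BB11[1]BB   read 1 → write 1, move →, go to s2
s2 | BB111[B]B   read B → write B, move ←, go to s4
s4 | BB11[1]BB   read 1 → write B, move ←, go to s2
s2 | BB1[1]BBB   read 1 → write 1, move →, go to s2
s2 | BB11[B]BB   read B → write B, move ←, go to s4
s4 | BB1[1]BBB   read 1 → write B, move ←, go to s2
s2 | BB[1]BBBB   read 1 → write 1, move →, go to s2
s2 | BB1[B]BBB   read B → write B, move ←, go to s4
s4 | BB[1]BBBB   read 1 → write B, move ←, go to s2
s2 | B[B]BBBBB   read B → write B, move ←, go to s4
s4 | [B]BBBBBB   read B → write B, move →, go to s1
s1 | B[B]BBBBB   read B → write 0, move →, go to s2
s2 | B0[B]BBBB   read B → write B, move ←, go to s4
s4 | B[0]BBBBB   read 0 → write 0, move →, go to sH
sH | B0[B]BBBB
M halts after 24 transitions.

24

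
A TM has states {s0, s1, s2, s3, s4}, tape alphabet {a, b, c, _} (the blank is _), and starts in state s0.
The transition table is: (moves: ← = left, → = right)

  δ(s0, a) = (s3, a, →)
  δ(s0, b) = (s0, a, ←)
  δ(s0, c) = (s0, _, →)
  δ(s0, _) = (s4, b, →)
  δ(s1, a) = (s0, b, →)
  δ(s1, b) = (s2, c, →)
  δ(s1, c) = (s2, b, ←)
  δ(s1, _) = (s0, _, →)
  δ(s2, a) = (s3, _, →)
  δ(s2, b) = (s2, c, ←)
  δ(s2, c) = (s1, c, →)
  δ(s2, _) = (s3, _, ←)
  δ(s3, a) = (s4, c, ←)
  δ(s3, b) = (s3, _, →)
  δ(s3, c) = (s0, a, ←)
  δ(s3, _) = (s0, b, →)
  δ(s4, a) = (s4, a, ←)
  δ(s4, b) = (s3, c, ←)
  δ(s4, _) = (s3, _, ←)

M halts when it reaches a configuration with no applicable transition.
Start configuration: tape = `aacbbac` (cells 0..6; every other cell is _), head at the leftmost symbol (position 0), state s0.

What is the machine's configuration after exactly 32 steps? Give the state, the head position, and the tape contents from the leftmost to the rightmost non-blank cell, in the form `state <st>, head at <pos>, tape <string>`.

s0 | ___[a]acbbac   read a → write a, move →, go to s3
s3 | ___a[a]cbbac   read a → write c, move ←, go to s4
s4 | ___[a]ccbbac   read a → write a, move ←, go to s4
s4 | __[_]accbbac   read _ → write _, move ←, go to s3
s3 | _[_]_accbbac   read _ → write b, move →, go to s0
s0 | _b[_]accbbac   read _ → write b, move →, go to s4
s4 | _bb[a]ccbbac   read a → write a, move ←, go to s4
s4 | _b[b]accbbac   read b → write c, move ←, go to s3
s3 | _[b]caccbbac   read b → write _, move →, go to s3
s3 | __[c]accbbac   read c → write a, move ←, go to s0
s0 | _[_]aaccbbac   read _ → write b, move →, go to s4
s4 | _b[a]accbbac   read a → write a, move ←, go to s4
s4 | _[b]aaccbbac   read b → write c, move ←, go to s3
s3 | [_]caaccbbac   read _ → write b, move →, go to s0
s0 | b[c]aaccbbac   read c → write _, move →, go to s0
s0 | b_[a]accbbac   read a → write a, move →, go to s3
s3 | b_a[a]ccbbac   read a → write c, move ←, go to s4
s4 | b_[a]cccbbac   read a → write a, move ←, go to s4
s4 | b[_]acccbbac   read _ → write _, move ←, go to s3
s3 | [b]_acccbbac   read b → write _, move →, go to s3
s3 | _[_]acccbbac   read _ → write b, move →, go to s0
s0 | _b[a]cccbbac   read a → write a, move →, go to s3
s3 | _ba[c]ccbbac   read c → write a, move ←, go to s0
s0 | _b[a]accbbac   read a → write a, move →, go to s3
s3 | _ba[a]ccbbac   read a → write c, move ←, go to s4
s4 | _b[a]cccbbac   read a → write a, move ←, go to s4
s4 | _[b]acccbbac   read b → write c, move ←, go to s3
s3 | [_]cacccbbac   read _ → write b, move →, go to s0
s0 | b[c]acccbbac   read c → write _, move →, go to s0
s0 | b_[a]cccbbac   read a → write a, move →, go to s3
s3 | b_a[c]ccbbac   read c → write a, move ←, go to s0
s0 | b_[a]accbbac   read a → write a, move →, go to s3
s3 | b_a[a]ccbbac
After 32 steps: state s3, head at 0, tape b_aaccbbac.

state s3, head at 0, tape b_aaccbbac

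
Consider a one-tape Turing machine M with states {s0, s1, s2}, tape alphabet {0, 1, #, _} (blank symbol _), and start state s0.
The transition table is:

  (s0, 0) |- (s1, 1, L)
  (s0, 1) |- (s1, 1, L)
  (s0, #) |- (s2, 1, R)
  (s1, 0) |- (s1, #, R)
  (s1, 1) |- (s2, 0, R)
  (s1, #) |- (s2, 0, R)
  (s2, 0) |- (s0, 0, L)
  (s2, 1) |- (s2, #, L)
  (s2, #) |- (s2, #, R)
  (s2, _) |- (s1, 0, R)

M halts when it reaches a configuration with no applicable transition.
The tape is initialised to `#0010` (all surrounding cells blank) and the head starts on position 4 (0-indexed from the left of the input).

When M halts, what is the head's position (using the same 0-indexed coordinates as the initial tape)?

s0 | _#001[0]   read 0 → write 1, move L, go to s1
s1 | _#00[1]1   read 1 → write 0, move R, go to s2
s2 | _#000[1]   read 1 → write #, move L, go to s2
s2 | _#00[0]#   read 0 → write 0, move L, go to s0
s0 | _#0[0]0#   read 0 → write 1, move L, go to s1
s1 | _#[0]10#   read 0 → write #, move R, go to s1
s1 | _##[1]0#   read 1 → write 0, move R, go to s2
s2 | _##0[0]#   read 0 → write 0, move L, go to s0
s0 | _##[0]0#   read 0 → write 1, move L, go to s1
s1 | _#[#]10#   read # → write 0, move R, go to s2
s2 | _#0[1]0#   read 1 → write #, move L, go to s2
s2 | _#[0]#0#   read 0 → write 0, move L, go to s0
s0 | _[#]0#0#   read # → write 1, move R, go to s2
s2 | _1[0]#0#   read 0 → write 0, move L, go to s0
s0 | _[1]0#0#   read 1 → write 1, move L, go to s1
s1 | [_]10#0#
At halt the head is at cell -1.

-1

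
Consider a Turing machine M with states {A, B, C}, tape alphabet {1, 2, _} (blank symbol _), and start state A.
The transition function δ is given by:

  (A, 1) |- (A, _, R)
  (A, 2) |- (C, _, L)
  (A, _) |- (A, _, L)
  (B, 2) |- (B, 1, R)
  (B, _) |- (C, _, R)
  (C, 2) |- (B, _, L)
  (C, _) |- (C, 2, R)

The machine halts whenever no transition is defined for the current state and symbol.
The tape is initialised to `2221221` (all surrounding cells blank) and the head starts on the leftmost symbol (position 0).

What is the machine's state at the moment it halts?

C

state=A head=0 tape=_[2]221221   (A,2)→(C,_,L)
state=C head=-1 tape=[_]_221221   (C,_)→(C,2,R)
state=C head=0 tape=2[_]221221   (C,_)→(C,2,R)
state=C head=1 tape=22[2]21221   (C,2)→(B,_,L)
state=B head=0 tape=2[2]_21221   (B,2)→(B,1,R)
state=B head=1 tape=21[_]21221   (B,_)→(C,_,R)
state=C head=2 tape=21_[2]1221   (C,2)→(B,_,L)
state=B head=1 tape=21[_]_1221   (B,_)→(C,_,R)
state=C head=2 tape=21_[_]1221   (C,_)→(C,2,R)
state=C head=3 tape=21_2[1]221
No transition is defined for (C, 1); M halts in state C.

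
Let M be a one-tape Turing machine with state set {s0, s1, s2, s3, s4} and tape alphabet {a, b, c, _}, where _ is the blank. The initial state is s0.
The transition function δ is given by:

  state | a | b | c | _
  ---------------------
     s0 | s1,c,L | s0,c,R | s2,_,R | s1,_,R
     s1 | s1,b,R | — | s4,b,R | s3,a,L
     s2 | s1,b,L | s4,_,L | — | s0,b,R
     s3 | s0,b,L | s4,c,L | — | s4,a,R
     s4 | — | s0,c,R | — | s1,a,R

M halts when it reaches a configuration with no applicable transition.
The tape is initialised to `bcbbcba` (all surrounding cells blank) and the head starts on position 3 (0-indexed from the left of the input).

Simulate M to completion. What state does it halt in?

s4

state=s0 head=3 tape=bcb[b]cba   (s0,b)→(s0,c,R)
state=s0 head=4 tape=bcbc[c]ba   (s0,c)→(s2,_,R)
state=s2 head=5 tape=bcbc_[b]a   (s2,b)→(s4,_,L)
state=s4 head=4 tape=bcbc[_]_a   (s4,_)→(s1,a,R)
state=s1 head=5 tape=bcbca[_]a   (s1,_)→(s3,a,L)
state=s3 head=4 tape=bcbc[a]aa   (s3,a)→(s0,b,L)
state=s0 head=3 tape=bcb[c]baa   (s0,c)→(s2,_,R)
state=s2 head=4 tape=bcb_[b]aa   (s2,b)→(s4,_,L)
state=s4 head=3 tape=bcb[_]_aa   (s4,_)→(s1,a,R)
state=s1 head=4 tape=bcba[_]aa   (s1,_)→(s3,a,L)
state=s3 head=3 tape=bcb[a]aaa   (s3,a)→(s0,b,L)
state=s0 head=2 tape=bc[b]baaa   (s0,b)→(s0,c,R)
state=s0 head=3 tape=bcc[b]aaa   (s0,b)→(s0,c,R)
state=s0 head=4 tape=bccc[a]aa   (s0,a)→(s1,c,L)
state=s1 head=3 tape=bcc[c]caa   (s1,c)→(s4,b,R)
state=s4 head=4 tape=bccb[c]aa
No transition is defined for (s4, c); M halts in state s4.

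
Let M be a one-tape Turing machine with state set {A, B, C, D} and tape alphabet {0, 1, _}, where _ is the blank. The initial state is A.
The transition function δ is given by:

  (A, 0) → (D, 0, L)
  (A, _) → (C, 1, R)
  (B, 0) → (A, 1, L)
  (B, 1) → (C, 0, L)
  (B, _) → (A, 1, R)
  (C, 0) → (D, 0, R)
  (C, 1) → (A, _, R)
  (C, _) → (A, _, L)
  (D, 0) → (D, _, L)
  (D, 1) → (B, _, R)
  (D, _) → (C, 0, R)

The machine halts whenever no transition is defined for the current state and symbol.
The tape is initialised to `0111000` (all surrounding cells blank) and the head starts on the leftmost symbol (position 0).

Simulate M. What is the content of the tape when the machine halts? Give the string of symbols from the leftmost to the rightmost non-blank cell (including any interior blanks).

000000_11

state=A head=0 tape=___[0]111000   (A,0)→(D,0,L)
state=D head=-1 tape=__[_]0111000   (D,_)→(C,0,R)
state=C head=0 tape=__0[0]111000   (C,0)→(D,0,R)
state=D head=1 tape=__00[1]11000   (D,1)→(B,_,R)
state=B head=2 tape=__00_[1]1000   (B,1)→(C,0,L)
state=C head=1 tape=__00[_]01000   (C,_)→(A,_,L)
state=A head=0 tape=__0[0]_01000   (A,0)→(D,0,L)
state=D head=-1 tape=__[0]0_01000   (D,0)→(D,_,L)
state=D head=-2 tape=_[_]_0_01000   (D,_)→(C,0,R)
state=C head=-1 tape=_0[_]0_01000   (C,_)→(A,_,L)
state=A head=-2 tape=_[0]_0_01000   (A,0)→(D,0,L)
state=D head=-3 tape=[_]0_0_01000   (D,_)→(C,0,R)
state=C head=-2 tape=0[0]_0_01000   (C,0)→(D,0,R)
state=D head=-1 tape=00[_]0_01000   (D,_)→(C,0,R)
state=C head=0 tape=000[0]_01000   (C,0)→(D,0,R)
state=D head=1 tape=0000[_]01000   (D,_)→(C,0,R)
state=C head=2 tape=00000[0]1000   (C,0)→(D,0,R)
state=D head=3 tape=000000[1]000   (D,1)→(B,_,R)
state=B head=4 tape=000000_[0]00   (B,0)→(A,1,L)
state=A head=3 tape=000000[_]100   (A,_)→(C,1,R)
state=C head=4 tape=0000001[1]00   (C,1)→(A,_,R)
state=A head=5 tape=0000001_[0]0   (A,0)→(D,0,L)
state=D head=4 tape=0000001[_]00   (D,_)→(C,0,R)
state=C head=5 tape=00000010[0]0   (C,0)→(D,0,R)
state=D head=6 tape=000000100[0]   (D,0)→(D,_,L)
state=D head=5 tape=00000010[0]_   (D,0)→(D,_,L)
state=D head=4 tape=0000001[0]__   (D,0)→(D,_,L)
state=D head=3 tape=000000[1]___   (D,1)→(B,_,R)
state=B head=4 tape=000000_[_]__   (B,_)→(A,1,R)
state=A head=5 tape=000000_1[_]_   (A,_)→(C,1,R)
state=C head=6 tape=000000_11[_]   (C,_)→(A,_,L)
state=A head=5 tape=000000_1[1]_
The non-blank tape span at halt is 000000_11.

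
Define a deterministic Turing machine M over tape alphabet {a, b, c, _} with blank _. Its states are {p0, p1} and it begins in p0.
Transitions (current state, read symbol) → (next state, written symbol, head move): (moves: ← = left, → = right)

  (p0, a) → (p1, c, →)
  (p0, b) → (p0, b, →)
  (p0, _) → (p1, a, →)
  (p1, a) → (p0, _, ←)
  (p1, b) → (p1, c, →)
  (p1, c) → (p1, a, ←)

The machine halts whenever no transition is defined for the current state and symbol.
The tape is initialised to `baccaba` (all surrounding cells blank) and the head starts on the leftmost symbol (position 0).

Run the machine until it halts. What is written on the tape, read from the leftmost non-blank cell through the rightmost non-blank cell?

state=p0 head=0 tape=[b]accaba   (p0,b)→(p0,b,→)
state=p0 head=1 tape=b[a]ccaba   (p0,a)→(p1,c,→)
state=p1 head=2 tape=bc[c]caba   (p1,c)→(p1,a,←)
state=p1 head=1 tape=b[c]acaba   (p1,c)→(p1,a,←)
state=p1 head=0 tape=[b]aacaba   (p1,b)→(p1,c,→)
state=p1 head=1 tape=c[a]acaba   (p1,a)→(p0,_,←)
state=p0 head=0 tape=[c]_acaba
The non-blank tape span at halt is c_acaba.

c_acaba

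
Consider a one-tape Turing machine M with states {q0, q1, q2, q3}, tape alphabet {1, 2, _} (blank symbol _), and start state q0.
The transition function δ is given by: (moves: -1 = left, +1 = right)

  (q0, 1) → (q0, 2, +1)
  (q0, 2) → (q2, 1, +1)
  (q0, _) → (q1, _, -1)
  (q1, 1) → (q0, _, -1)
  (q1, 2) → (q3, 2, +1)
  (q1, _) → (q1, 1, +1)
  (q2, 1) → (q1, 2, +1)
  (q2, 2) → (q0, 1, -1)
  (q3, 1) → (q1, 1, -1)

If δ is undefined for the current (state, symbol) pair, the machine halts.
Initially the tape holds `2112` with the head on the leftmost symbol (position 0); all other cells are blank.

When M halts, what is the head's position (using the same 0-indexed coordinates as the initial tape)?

2

q0 | [2]112   read 2 → write 1, move +1, go to q2
q2 | 1[1]12   read 1 → write 2, move +1, go to q1
q1 | 12[1]2   read 1 → write _, move -1, go to q0
q0 | 1[2]_2   read 2 → write 1, move +1, go to q2
q2 | 11[_]2
At halt the head is at cell 2.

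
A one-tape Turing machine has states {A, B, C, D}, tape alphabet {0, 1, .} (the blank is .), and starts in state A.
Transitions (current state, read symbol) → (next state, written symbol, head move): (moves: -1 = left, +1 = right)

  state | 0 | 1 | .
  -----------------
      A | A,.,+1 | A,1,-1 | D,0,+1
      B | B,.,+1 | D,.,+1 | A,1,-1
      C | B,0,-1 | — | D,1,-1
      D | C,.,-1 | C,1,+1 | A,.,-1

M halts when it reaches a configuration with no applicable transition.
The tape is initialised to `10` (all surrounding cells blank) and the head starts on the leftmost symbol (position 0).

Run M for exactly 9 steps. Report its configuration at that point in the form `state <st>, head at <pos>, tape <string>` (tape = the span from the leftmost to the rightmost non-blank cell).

state D, head at -3, tape 1.1

state=A head=0 tape=...[1]0   (A,1)→(A,1,-1)
state=A head=-1 tape=..[.]10   (A,.)→(D,0,+1)
state=D head=0 tape=..0[1]0   (D,1)→(C,1,+1)
state=C head=1 tape=..01[0]   (C,0)→(B,0,-1)
state=B head=0 tape=..0[1]0   (B,1)→(D,.,+1)
state=D head=1 tape=..0.[0]   (D,0)→(C,.,-1)
state=C head=0 tape=..0[.].   (C,.)→(D,1,-1)
state=D head=-1 tape=..[0]1.   (D,0)→(C,.,-1)
state=C head=-2 tape=.[.].1.   (C,.)→(D,1,-1)
state=D head=-3 tape=[.]1.1.
After 9 steps: state D, head at -3, tape 1.1.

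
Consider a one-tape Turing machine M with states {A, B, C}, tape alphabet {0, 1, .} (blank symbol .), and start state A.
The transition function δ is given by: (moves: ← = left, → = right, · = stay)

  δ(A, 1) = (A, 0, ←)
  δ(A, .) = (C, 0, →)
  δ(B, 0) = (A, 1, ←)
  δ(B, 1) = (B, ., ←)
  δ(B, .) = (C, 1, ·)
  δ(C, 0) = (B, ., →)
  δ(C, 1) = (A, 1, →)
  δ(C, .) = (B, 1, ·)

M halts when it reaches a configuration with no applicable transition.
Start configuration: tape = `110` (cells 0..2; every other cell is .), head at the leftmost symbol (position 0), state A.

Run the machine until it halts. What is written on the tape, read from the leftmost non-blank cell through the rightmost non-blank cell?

A | .[1]10...   read 1 → write 0, move ←, go to A
A | [.]010...   read . → write 0, move →, go to C
C | 0[0]10...   read 0 → write ., move →, go to B
B | 0.[1]0...   read 1 → write ., move ←, go to B
B | 0[.].0...   read . → write 1, move ·, go to C
C | 0[1].0...   read 1 → write 1, move →, go to A
A | 01[.]0...   read . → write 0, move →, go to C
C | 010[0]...   read 0 → write ., move →, go to B
B | 010.[.]..   read . → write 1, move ·, go to C
C | 010.[1]..   read 1 → write 1, move →, go to A
A | 010.1[.].   read . → write 0, move →, go to C
C | 010.10[.]   read . → write 1, move ·, go to B
B | 010.10[1]   read 1 → write ., move ←, go to B
B | 010.1[0].   read 0 → write 1, move ←, go to A
A | 010.[1]1.   read 1 → write 0, move ←, go to A
A | 010[.]01.   read . → write 0, move →, go to C
C | 0100[0]1.   read 0 → write ., move →, go to B
B | 0100.[1].   read 1 → write ., move ←, go to B
B | 0100[.]..   read . → write 1, move ·, go to C
C | 0100[1]..   read 1 → write 1, move →, go to A
A | 01001[.].   read . → write 0, move →, go to C
C | 010010[.]   read . → write 1, move ·, go to B
B | 010010[1]   read 1 → write ., move ←, go to B
B | 01001[0].   read 0 → write 1, move ←, go to A
A | 0100[1]1.   read 1 → write 0, move ←, go to A
A | 010[0]01.
The non-blank tape span at halt is 010001.

010001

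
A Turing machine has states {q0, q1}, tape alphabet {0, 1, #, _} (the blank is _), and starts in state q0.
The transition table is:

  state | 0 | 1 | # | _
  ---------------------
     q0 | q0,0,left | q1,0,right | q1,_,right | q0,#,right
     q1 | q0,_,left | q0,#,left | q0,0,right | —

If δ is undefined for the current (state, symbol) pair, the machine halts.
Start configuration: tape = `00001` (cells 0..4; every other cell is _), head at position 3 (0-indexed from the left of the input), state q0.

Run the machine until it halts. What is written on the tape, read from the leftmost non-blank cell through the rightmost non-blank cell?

#####0

q0 | _000[0]1_   read 0 → write 0, move left, go to q0
q0 | _00[0]01_   read 0 → write 0, move left, go to q0
q0 | _0[0]001_   read 0 → write 0, move left, go to q0
q0 | _[0]0001_   read 0 → write 0, move left, go to q0
q0 | [_]00001_   read _ → write #, move right, go to q0
q0 | #[0]0001_   read 0 → write 0, move left, go to q0
q0 | [#]00001_   read # → write _, move right, go to q1
q1 | _[0]0001_   read 0 → write _, move left, go to q0
q0 | [_]_0001_   read _ → write #, move right, go to q0
q0 | #[_]0001_   read _ → write #, move right, go to q0
q0 | ##[0]001_   read 0 → write 0, move left, go to q0
q0 | #[#]0001_   read # → write _, move right, go to q1
q1 | #_[0]001_   read 0 → write _, move left, go to q0
q0 | #[_]_001_   read _ → write #, move right, go to q0
q0 | ##[_]001_   read _ → write #, move right, go to q0
q0 | ###[0]01_   read 0 → write 0, move left, go to q0
q0 | ##[#]001_   read # → write _, move right, go to q1
q1 | ##_[0]01_   read 0 → write _, move left, go to q0
q0 | ##[_]_01_   read _ → write #, move right, go to q0
q0 | ###[_]01_   read _ → write #, move right, go to q0
q0 | ####[0]1_   read 0 → write 0, move left, go to q0
q0 | ###[#]01_   read # → write _, move right, go to q1
q1 | ###_[0]1_   read 0 → write _, move left, go to q0
q0 | ###[_]_1_   read _ → write #, move right, go to q0
q0 | ####[_]1_   read _ → write #, move right, go to q0
q0 | #####[1]_   read 1 → write 0, move right, go to q1
q1 | #####0[_]
The non-blank tape span at halt is #####0.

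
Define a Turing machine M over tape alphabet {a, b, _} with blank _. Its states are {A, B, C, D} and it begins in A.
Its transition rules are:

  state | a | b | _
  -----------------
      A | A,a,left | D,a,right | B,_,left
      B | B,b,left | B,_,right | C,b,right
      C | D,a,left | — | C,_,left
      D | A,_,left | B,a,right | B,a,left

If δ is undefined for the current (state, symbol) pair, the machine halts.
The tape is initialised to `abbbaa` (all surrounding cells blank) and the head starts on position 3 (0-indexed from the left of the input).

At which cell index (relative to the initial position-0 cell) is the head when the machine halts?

-2

A | __abb[b]aa   read b → write a, move right, go to D
D | __abba[a]a   read a → write _, move left, go to A
A | __abb[a]_a   read a → write a, move left, go to A
A | __ab[b]a_a   read b → write a, move right, go to D
D | __aba[a]_a   read a → write _, move left, go to A
A | __ab[a]__a   read a → write a, move left, go to A
A | __a[b]a__a   read b → write a, move right, go to D
D | __aa[a]__a   read a → write _, move left, go to A
A | __a[a]___a   read a → write a, move left, go to A
A | __[a]a___a   read a → write a, move left, go to A
A | _[_]aa___a   read _ → write _, move left, go to B
B | [_]_aa___a   read _ → write b, move right, go to C
C | b[_]aa___a   read _ → write _, move left, go to C
C | [b]_aa___a
At halt the head is at cell -2.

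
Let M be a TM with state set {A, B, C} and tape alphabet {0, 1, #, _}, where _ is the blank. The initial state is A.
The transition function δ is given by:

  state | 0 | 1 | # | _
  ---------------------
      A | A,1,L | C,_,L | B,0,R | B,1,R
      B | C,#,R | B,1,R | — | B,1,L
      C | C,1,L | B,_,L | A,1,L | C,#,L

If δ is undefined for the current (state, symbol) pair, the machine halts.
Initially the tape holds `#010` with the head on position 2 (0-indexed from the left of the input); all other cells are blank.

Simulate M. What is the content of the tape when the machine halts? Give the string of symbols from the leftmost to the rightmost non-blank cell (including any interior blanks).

11111#

A | _#0[1]0_   read 1 → write _, move L, go to C
C | _#[0]_0_   read 0 → write 1, move L, go to C
C | _[#]1_0_   read # → write 1, move L, go to A
A | [_]11_0_   read _ → write 1, move R, go to B
B | 1[1]1_0_   read 1 → write 1, move R, go to B
B | 11[1]_0_   read 1 → write 1, move R, go to B
B | 111[_]0_   read _ → write 1, move L, go to B
B | 11[1]10_   read 1 → write 1, move R, go to B
B | 111[1]0_   read 1 → write 1, move R, go to B
B | 1111[0]_   read 0 → write #, move R, go to C
C | 1111#[_]   read _ → write #, move L, go to C
C | 1111[#]#   read # → write 1, move L, go to A
A | 111[1]1#   read 1 → write _, move L, go to C
C | 11[1]_1#   read 1 → write _, move L, go to B
B | 1[1]__1#   read 1 → write 1, move R, go to B
B | 11[_]_1#   read _ → write 1, move L, go to B
B | 1[1]1_1#   read 1 → write 1, move R, go to B
B | 11[1]_1#   read 1 → write 1, move R, go to B
B | 111[_]1#   read _ → write 1, move L, go to B
B | 11[1]11#   read 1 → write 1, move R, go to B
B | 111[1]1#   read 1 → write 1, move R, go to B
B | 1111[1]#   read 1 → write 1, move R, go to B
B | 11111[#]
The non-blank tape span at halt is 11111#.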